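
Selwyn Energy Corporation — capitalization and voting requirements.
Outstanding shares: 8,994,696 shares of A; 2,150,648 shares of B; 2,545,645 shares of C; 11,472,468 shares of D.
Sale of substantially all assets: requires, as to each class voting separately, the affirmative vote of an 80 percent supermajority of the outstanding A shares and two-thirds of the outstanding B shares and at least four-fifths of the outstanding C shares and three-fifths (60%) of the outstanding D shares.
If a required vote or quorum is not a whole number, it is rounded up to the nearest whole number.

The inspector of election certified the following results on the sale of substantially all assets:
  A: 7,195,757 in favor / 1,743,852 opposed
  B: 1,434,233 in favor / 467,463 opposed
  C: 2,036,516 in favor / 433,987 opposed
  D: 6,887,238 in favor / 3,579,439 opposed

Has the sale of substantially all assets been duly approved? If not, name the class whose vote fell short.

A: 4/5 of 8994696 = 7195756.80, rounded up to 7195757; 7,195,757 required, 7,195,757 in favor — approved.
B: 2/3 of 2150648 = 1433765.33, rounded up to 1433766; 1,433,766 required, 1,434,233 in favor — approved.
C: 4/5 of 2545645 = 2036516; 2,036,516 required, 2,036,516 in favor — approved.
D: 3/5 of 11472468 = 6883480.80, rounded up to 6883481; 6,883,481 required, 6,887,238 in favor — approved.

Approved — every class gave the required vote.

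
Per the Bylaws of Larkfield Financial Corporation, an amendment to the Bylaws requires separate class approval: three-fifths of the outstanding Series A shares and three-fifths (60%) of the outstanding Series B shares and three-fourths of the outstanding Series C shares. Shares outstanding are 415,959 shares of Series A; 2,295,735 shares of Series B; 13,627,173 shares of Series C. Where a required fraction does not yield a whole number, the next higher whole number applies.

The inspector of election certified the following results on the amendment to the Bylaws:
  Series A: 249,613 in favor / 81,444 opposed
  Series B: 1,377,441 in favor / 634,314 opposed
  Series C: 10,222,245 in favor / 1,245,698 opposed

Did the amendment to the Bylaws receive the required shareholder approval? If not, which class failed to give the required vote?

Approved — every class gave the required vote.

Series A: 3/5 of 415959 = 249575.40, rounded up to 249576; 249,576 required, 249,613 in favor — approved.
Series B: 3/5 of 2295735 = 1377441; 1,377,441 required, 1,377,441 in favor — approved.
Series C: 3/4 of 13627173 = 10220379.75, rounded up to 10220380; 10,220,380 required, 10,222,245 in favor — approved.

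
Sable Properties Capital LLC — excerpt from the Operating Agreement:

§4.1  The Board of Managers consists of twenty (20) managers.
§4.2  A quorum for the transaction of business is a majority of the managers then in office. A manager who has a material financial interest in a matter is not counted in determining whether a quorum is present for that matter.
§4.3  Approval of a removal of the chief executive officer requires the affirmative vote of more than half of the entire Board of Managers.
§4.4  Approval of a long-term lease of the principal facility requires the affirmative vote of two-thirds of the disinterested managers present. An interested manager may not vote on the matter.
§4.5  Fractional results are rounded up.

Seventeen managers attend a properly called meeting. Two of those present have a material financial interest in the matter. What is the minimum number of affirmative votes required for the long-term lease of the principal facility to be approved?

10

The long-term lease of the principal facility requires two-thirds of the disinterested managers present (17 − 2 = 15).
2/3 of 15 = 10.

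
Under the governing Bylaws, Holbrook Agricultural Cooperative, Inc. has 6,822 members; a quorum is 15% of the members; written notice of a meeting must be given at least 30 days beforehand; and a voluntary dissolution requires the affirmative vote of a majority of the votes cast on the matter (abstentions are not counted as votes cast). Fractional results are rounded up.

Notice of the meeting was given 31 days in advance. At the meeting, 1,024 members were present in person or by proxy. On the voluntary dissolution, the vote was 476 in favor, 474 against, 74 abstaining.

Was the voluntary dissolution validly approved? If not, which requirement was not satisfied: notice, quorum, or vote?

Valid — all requirements satisfied.

Notice: 31 days given; 30 required. Satisfied.
Quorum: 15% of 6,822 = 1,023.30, rounded up to 1,024; 1,024 present. Satisfied.
Vote: requires a majority of the votes cast (1,024 − 74 abstaining = 950); a majority of 950 is 476, so 476 needed; 476 in favor. Satisfied.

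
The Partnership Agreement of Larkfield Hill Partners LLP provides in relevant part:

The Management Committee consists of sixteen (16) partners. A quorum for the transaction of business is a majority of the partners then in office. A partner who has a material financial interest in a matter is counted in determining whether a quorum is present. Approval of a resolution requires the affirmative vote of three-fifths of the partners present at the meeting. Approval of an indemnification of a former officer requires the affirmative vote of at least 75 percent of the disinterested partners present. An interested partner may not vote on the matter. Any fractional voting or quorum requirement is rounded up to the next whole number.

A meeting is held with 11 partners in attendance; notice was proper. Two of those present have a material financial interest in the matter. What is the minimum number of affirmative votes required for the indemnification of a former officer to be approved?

7

The indemnification of a former officer requires three-fourths of the disinterested partners present (11 − 2 = 9).
3/4 of 9 = 6.75, rounded up to 7.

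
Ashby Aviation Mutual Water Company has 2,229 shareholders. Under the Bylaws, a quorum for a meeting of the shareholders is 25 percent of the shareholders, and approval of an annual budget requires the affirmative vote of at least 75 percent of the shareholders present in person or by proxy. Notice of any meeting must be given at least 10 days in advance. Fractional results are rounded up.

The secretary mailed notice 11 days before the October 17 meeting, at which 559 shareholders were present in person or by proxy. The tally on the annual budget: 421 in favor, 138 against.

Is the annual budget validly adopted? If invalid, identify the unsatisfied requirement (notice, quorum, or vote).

Notice: 11 days given; 10 required. Satisfied.
Quorum: 25% of 2,229 = 557.25, rounded up to 558; 559 present. Satisfied.
Vote: requires three-fourths of those present (559); 3/4 of 559 = 419.25, rounded up to 420, so 420 needed; 421 in favor. Satisfied.

Valid — all requirements satisfied.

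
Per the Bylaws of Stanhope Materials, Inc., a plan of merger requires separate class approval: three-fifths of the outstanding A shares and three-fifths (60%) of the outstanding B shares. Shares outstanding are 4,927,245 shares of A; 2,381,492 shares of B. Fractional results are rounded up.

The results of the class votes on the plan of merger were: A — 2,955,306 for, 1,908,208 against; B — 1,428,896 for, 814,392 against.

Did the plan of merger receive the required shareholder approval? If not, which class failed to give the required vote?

A: 3/5 of 4927245 = 2956347; 2,956,347 required, 2,955,306 in favor — not approved.
B: 3/5 of 2381492 = 1428895.20, rounded up to 1428896; 1,428,896 required, 1,428,896 in favor — approved.

Not approved — the A shares did not give the required vote.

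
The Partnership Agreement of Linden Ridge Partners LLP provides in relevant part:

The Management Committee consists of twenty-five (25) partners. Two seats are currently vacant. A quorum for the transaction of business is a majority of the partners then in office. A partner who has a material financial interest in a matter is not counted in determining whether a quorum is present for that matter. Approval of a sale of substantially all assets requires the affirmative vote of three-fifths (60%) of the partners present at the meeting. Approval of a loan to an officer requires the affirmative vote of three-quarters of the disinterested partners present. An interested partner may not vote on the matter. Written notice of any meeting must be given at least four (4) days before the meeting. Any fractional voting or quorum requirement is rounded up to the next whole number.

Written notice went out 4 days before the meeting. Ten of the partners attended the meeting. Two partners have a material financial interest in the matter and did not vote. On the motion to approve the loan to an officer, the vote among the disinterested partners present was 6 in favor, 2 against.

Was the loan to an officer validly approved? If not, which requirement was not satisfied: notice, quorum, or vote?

Invalid — quorum requirement not satisfied.

Notice: 4 days given; 4 required (4 ≥ 4). Satisfied.
Quorum: 10 present, but the 2 interested partners do not count, leaving 8. Quorum is 12. Not satisfied.
Vote: the loan to an officer requires three-fourths of the disinterested partners present (10 − 2 = 8). 3/4 of 8 = 6, so 6 affirmative votes are needed; 6 voted in favor. Satisfied. (Moot — without a quorum no business can be validly transacted.)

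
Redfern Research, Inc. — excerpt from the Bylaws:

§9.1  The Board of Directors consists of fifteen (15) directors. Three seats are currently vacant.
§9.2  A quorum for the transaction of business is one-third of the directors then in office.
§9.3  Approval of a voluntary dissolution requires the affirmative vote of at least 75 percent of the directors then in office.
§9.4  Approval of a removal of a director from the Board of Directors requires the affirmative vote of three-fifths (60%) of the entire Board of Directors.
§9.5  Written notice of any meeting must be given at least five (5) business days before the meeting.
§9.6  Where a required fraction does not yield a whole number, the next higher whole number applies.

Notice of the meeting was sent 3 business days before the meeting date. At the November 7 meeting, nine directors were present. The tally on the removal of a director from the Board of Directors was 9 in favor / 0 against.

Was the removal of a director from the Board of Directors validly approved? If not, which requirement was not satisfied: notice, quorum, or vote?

Invalid — notice requirement not satisfied.

Notice: 3 business days given; 5 required (3 < 5). Not satisfied.
Quorum: 9 present; quorum is 4. Satisfied.
Vote: the removal of a director from the Board of Directors requires three-fifths of the entire Board of Directors (15). 3/5 of 15 = 9, so 9 affirmative votes are needed; 9 voted in favor. Satisfied.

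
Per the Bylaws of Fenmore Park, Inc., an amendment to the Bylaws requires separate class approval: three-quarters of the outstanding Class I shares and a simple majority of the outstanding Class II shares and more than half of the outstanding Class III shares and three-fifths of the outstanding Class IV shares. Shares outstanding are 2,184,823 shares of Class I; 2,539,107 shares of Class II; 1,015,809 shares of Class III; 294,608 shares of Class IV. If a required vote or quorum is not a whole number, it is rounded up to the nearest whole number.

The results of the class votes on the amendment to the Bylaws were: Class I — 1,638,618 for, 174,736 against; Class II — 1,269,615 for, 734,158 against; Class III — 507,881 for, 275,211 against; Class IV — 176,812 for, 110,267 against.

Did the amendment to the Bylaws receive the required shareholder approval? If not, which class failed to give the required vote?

Class I: 3/4 of 2184823 = 1638617.25, rounded up to 1638618; 1,638,618 required, 1,638,618 in favor — approved.
Class II: a majority of 2539107 is 1269554; 1,269,554 required, 1,269,615 in favor — approved.
Class III: a majority of 1015809 is 507905; 507,905 required, 507,881 in favor — not approved.
Class IV: 3/5 of 294608 = 176764.80, rounded up to 176765; 176,765 required, 176,812 in favor — approved.

Not approved — the Class III shares did not give the required vote.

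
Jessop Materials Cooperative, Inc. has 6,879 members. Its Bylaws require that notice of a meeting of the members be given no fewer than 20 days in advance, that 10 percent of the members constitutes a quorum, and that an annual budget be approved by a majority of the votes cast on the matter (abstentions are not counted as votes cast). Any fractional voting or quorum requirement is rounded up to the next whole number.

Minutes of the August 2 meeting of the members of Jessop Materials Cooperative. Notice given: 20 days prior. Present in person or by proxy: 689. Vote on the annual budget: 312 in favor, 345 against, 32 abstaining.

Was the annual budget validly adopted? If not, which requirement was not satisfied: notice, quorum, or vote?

Notice: 20 days given; 20 required. Satisfied.
Quorum: 10% of 6,879 = 687.90, rounded up to 688; 689 present. Satisfied.
Vote: requires a majority of the votes cast (689 − 32 abstaining = 657); a majority of 657 is 329, so 329 needed; 312 in favor. Not satisfied.

Invalid — vote requirement not satisfied.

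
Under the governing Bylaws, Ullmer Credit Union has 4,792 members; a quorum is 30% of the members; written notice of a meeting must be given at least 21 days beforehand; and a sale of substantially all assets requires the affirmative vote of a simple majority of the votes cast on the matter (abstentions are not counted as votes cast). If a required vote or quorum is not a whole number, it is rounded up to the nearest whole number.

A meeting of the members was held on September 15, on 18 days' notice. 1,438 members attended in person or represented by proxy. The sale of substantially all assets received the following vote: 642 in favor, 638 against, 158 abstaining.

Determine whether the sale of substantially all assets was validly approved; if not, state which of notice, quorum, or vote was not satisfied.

Notice: 18 days given; 21 required. Not satisfied.
Quorum: 30% of 4,792 = 1,437.60, rounded up to 1,438; 1,438 present. Satisfied.
Vote: requires a majority of the votes cast (1,438 − 158 abstaining = 1,280); a majority of 1280 is 641, so 641 needed; 642 in favor. Satisfied.

Invalid — notice requirement not satisfied.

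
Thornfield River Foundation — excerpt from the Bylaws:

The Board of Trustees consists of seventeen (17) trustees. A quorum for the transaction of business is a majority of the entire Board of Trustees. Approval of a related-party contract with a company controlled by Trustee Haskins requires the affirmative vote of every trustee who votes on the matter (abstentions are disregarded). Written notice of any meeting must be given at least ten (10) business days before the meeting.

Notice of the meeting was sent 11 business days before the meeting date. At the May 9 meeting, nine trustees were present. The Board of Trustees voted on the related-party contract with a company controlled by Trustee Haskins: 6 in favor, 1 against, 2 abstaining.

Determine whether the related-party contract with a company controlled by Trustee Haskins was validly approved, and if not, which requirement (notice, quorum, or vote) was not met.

Invalid — vote requirement not satisfied.

Notice: 11 business days given; 10 required (11 ≥ 10). Satisfied.
Quorum: 9 present; quorum is 9. Satisfied.
Vote: the related-party contract with a company controlled by Trustee Haskins requires the unanimous vote of the votes cast (9 present − 2 abstaining = 7). Unanimous means all 7, so 7 affirmative votes are needed; 6 voted in favor. Not satisfied.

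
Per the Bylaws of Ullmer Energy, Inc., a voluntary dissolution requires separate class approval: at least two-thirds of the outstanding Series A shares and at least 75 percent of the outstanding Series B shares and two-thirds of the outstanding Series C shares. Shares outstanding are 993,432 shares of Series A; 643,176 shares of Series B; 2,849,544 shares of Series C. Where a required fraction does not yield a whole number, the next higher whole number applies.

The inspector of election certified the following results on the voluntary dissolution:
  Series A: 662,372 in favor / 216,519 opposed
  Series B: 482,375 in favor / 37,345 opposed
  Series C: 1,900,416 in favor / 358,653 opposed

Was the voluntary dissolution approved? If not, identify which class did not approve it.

Series A: 2/3 of 993432 = 662288; 662,288 required, 662,372 in favor — approved.
Series B: 3/4 of 643176 = 482382; 482,382 required, 482,375 in favor — not approved.
Series C: 2/3 of 2849544 = 1899696; 1,899,696 required, 1,900,416 in favor — approved.

Not approved — the Series B shares did not give the required vote.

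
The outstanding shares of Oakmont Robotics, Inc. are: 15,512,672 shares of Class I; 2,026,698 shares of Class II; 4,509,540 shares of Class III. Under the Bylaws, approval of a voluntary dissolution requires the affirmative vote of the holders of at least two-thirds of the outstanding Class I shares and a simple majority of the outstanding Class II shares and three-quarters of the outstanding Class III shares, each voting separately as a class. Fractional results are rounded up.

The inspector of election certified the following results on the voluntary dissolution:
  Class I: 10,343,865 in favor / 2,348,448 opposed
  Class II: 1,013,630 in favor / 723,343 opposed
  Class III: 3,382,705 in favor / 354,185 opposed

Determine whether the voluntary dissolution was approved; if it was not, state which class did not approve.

Approved — every class gave the required vote.

Class I: 2/3 of 15512672 = 10341781.33, rounded up to 10341782; 10,341,782 required, 10,343,865 in favor — approved.
Class II: a majority of 2026698 is 1013350; 1,013,350 required, 1,013,630 in favor — approved.
Class III: 3/4 of 4509540 = 3382155; 3,382,155 required, 3,382,705 in favor — approved.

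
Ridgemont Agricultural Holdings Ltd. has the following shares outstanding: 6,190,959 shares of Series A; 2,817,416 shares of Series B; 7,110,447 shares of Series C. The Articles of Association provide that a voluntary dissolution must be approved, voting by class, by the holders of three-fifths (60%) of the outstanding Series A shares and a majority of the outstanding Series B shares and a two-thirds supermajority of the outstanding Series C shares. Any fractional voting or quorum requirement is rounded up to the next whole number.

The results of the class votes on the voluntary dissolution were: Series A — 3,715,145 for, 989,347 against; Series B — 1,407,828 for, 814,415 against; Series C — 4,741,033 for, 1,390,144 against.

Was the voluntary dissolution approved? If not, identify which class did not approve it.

Not approved — the Series B shares did not give the required vote.

Series A: 3/5 of 6190959 = 3714575.40, rounded up to 3714576; 3,714,576 required, 3,715,145 in favor — approved.
Series B: a majority of 2817416 is 1408709; 1,408,709 required, 1,407,828 in favor — not approved.
Series C: 2/3 of 7110447 = 4740298; 4,740,298 required, 4,741,033 in favor — approved.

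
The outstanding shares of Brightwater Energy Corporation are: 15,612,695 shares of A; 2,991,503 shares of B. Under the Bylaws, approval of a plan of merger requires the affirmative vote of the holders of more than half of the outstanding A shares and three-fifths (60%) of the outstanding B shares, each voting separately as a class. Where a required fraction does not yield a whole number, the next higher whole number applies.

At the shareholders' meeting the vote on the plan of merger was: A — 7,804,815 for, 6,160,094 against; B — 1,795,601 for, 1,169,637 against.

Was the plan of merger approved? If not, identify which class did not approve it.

Not approved — the A shares did not give the required vote.

A: a majority of 15612695 is 7806348; 7,806,348 required, 7,804,815 in favor — not approved.
B: 3/5 of 2991503 = 1794901.80, rounded up to 1794902; 1,794,902 required, 1,795,601 in favor — approved.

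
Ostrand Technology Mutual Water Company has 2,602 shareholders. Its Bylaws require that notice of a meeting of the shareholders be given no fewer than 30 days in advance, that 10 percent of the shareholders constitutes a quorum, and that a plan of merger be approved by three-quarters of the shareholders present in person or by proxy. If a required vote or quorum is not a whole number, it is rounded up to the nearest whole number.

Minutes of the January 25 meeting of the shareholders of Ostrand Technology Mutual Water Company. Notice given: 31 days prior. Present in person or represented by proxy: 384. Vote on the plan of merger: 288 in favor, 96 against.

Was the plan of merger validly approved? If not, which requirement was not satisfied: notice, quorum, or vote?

Valid — all requirements satisfied.

Notice: 31 days given; 30 required. Satisfied.
Quorum: 10% of 2,602 = 260.20, rounded up to 261; 384 present. Satisfied.
Vote: requires three-fourths of those present (384); 3/4 of 384 = 288, so 288 needed; 288 in favor. Satisfied.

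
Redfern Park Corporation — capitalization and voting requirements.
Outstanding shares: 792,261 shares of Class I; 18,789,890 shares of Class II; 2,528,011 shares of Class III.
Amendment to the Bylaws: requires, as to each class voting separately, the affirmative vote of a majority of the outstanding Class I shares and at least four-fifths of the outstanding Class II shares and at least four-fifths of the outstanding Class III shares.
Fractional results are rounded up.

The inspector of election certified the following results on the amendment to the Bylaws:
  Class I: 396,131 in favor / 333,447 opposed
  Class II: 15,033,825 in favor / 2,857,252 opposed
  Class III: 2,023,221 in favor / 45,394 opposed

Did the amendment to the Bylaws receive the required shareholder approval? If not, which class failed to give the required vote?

Class I: a majority of 792261 is 396131; 396,131 required, 396,131 in favor — approved.
Class II: 4/5 of 18789890 = 15031912; 15,031,912 required, 15,033,825 in favor — approved.
Class III: 4/5 of 2528011 = 2022408.80, rounded up to 2022409; 2,022,409 required, 2,023,221 in favor — approved.

Approved — every class gave the required vote.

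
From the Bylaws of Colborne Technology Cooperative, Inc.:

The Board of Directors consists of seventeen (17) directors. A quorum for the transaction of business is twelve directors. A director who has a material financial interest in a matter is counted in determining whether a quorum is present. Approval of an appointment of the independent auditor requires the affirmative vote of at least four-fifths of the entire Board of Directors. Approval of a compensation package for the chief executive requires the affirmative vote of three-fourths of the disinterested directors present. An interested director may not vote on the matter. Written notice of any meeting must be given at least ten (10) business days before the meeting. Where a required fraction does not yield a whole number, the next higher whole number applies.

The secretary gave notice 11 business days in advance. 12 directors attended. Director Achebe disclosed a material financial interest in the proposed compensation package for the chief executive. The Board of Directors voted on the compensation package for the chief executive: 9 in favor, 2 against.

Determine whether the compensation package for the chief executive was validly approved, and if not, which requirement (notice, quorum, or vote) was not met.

Notice: 11 business days given; 10 required (11 ≥ 10). Satisfied.
Quorum: 12 present (interested directors count toward quorum); quorum is 12. Satisfied.
Vote: the compensation package for the chief executive requires three-fourths of the disinterested directors present (12 − 1 = 11). 3/4 of 11 = 8.25, rounded up to 9, so 9 affirmative votes are needed; 9 voted in favor. Satisfied.

Valid — all requirements satisfied.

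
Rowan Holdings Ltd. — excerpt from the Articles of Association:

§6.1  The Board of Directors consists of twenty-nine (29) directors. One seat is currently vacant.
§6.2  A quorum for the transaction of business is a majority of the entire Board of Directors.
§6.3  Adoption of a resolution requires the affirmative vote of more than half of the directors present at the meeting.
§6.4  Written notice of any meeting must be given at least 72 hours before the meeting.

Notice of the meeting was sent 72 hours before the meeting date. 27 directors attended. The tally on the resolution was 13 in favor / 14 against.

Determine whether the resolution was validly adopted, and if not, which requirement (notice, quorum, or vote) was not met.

Notice: 72 hours given; 72 required (72 ≥ 72). Satisfied.
Quorum: 27 present; quorum is 15. Satisfied.
Vote: the resolution requires a majority of the directors present (27). A majority of 27 is 14, so 14 affirmative votes are needed; 13 voted in favor. Not satisfied.

Invalid — vote requirement not satisfied.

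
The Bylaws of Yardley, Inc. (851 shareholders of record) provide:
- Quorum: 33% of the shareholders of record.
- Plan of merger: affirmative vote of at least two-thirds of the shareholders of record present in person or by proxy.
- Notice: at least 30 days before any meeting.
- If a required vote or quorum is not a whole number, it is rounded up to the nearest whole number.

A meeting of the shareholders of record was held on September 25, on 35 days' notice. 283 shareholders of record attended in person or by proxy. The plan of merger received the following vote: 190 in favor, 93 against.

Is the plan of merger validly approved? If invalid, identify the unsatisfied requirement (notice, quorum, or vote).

Valid — all requirements satisfied.

Notice: 35 days given; 30 required. Satisfied.
Quorum: 33% of 851 = 280.83, rounded up to 281; 283 present. Satisfied.
Vote: requires two-thirds of those present (283); 2/3 of 283 = 188.67, rounded up to 189, so 189 needed; 190 in favor. Satisfied.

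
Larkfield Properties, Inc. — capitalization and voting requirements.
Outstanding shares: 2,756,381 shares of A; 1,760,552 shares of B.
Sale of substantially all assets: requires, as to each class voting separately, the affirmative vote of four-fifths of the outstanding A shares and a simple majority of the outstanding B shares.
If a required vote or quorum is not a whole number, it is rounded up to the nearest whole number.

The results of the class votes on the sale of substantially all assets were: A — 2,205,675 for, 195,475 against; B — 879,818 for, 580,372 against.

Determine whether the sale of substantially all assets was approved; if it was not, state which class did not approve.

Not approved — the B shares did not give the required vote.

A: 4/5 of 2756381 = 2205104.80, rounded up to 2205105; 2,205,105 required, 2,205,675 in favor — approved.
B: a majority of 1760552 is 880277; 880,277 required, 879,818 in favor — not approved.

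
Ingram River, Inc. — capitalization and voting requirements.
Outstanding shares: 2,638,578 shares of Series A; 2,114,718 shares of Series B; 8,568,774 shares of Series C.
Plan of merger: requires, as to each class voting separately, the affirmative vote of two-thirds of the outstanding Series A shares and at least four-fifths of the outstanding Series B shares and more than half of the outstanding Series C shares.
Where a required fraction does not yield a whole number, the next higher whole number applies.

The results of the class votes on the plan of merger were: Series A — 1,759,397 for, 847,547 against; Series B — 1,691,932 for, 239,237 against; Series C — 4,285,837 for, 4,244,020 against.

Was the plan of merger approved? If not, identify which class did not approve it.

Series A: 2/3 of 2638578 = 1759052; 1,759,052 required, 1,759,397 in favor — approved.
Series B: 4/5 of 2114718 = 1691774.40, rounded up to 1691775; 1,691,775 required, 1,691,932 in favor — approved.
Series C: a majority of 8568774 is 4284388; 4,284,388 required, 4,285,837 in favor — approved.

Approved — every class gave the required vote.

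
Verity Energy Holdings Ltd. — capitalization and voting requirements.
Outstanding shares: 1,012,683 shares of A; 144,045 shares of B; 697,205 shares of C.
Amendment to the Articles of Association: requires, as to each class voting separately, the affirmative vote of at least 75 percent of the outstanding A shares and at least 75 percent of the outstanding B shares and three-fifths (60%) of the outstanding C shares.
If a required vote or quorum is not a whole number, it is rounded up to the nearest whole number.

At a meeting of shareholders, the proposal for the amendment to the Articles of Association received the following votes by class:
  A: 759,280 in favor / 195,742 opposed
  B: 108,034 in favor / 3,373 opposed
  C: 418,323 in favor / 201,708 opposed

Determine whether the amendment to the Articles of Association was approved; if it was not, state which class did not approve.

A: 3/4 of 1012683 = 759512.25, rounded up to 759513; 759,513 required, 759,280 in favor — not approved.
B: 3/4 of 144045 = 108033.75, rounded up to 108034; 108,034 required, 108,034 in favor — approved.
C: 3/5 of 697205 = 418323; 418,323 required, 418,323 in favor — approved.

Not approved — the A shares did not give the required vote.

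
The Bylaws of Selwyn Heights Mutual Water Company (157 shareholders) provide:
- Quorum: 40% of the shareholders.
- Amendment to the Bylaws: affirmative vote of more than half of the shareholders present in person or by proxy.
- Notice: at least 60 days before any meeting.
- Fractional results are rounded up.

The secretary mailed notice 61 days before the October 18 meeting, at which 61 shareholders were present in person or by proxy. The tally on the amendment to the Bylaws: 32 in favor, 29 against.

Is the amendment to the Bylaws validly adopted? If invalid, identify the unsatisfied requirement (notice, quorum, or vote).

Notice: 61 days given; 60 required. Satisfied.
Quorum: 40% of 157 = 62.80, rounded up to 63; 61 present. Not satisfied.
Vote: requires a majority of those present (61); a majority of 61 is 31, so 31 needed; 32 in favor. Satisfied.

Invalid — quorum requirement not satisfied.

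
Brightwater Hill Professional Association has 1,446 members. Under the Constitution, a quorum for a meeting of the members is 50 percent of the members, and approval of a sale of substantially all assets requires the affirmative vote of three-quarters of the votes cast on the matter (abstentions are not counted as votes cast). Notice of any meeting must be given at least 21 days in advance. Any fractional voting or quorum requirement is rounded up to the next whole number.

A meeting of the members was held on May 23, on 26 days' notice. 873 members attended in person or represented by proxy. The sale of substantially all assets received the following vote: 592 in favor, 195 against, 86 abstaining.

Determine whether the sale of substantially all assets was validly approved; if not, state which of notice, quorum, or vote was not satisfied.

Valid — all requirements satisfied.

Notice: 26 days given; 21 required. Satisfied.
Quorum: 50% of 1,446 = 723; 873 present. Satisfied.
Vote: requires three-fourths of the votes cast (873 − 86 abstaining = 787); 3/4 of 787 = 590.25, rounded up to 591, so 591 needed; 592 in favor. Satisfied.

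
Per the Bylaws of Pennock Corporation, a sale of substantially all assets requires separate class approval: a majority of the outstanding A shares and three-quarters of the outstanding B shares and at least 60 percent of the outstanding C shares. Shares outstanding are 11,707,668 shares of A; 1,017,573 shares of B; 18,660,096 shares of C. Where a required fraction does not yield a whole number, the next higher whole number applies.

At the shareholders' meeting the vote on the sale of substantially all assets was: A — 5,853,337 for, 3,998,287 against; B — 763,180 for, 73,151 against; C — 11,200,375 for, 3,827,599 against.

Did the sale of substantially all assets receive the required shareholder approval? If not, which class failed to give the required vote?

A: a majority of 11707668 is 5853835; 5,853,835 required, 5,853,337 in favor — not approved.
B: 3/4 of 1017573 = 763179.75, rounded up to 763180; 763,180 required, 763,180 in favor — approved.
C: 3/5 of 18660096 = 11196057.60, rounded up to 11196058; 11,196,058 required, 11,200,375 in favor — approved.

Not approved — the A shares did not give the required vote.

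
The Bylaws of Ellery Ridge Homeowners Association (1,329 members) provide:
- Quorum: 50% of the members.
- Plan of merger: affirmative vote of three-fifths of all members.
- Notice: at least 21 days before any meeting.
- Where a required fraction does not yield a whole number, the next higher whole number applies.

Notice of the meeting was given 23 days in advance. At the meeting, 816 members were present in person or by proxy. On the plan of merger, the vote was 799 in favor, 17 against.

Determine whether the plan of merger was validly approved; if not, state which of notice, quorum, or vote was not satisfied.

Notice: 23 days given; 21 required. Satisfied.
Quorum: 50% of 1,329 = 664.50, rounded up to 665; 816 present. Satisfied.
Vote: requires three-fifths of all members (1,329); 3/5 of 1329 = 797.40, rounded up to 798, so 798 needed; 799 in favor. Satisfied.

Valid — all requirements satisfied.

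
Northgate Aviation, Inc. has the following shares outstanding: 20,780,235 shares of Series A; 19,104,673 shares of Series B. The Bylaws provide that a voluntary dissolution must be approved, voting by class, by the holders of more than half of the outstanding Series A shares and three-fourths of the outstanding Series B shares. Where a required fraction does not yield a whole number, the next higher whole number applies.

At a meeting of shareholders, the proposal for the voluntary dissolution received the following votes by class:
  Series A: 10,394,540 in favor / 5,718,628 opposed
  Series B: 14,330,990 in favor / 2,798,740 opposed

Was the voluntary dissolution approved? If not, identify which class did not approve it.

Series A: a majority of 20780235 is 10390118; 10,390,118 required, 10,394,540 in favor — approved.
Series B: 3/4 of 19104673 = 14328504.75, rounded up to 14328505; 14,328,505 required, 14,330,990 in favor — approved.

Approved — every class gave the required vote.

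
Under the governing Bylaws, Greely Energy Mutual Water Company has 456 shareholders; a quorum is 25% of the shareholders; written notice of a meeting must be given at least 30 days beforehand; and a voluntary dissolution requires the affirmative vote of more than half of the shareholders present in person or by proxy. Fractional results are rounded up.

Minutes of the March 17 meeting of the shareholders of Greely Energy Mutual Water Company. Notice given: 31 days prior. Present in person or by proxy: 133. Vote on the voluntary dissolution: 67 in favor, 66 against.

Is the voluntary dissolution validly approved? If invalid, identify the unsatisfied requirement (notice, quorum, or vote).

Valid — all requirements satisfied.

Notice: 31 days given; 30 required. Satisfied.
Quorum: 25% of 456 = 114; 133 present. Satisfied.
Vote: requires a majority of those present (133); a majority of 133 is 67, so 67 needed; 67 in favor. Satisfied.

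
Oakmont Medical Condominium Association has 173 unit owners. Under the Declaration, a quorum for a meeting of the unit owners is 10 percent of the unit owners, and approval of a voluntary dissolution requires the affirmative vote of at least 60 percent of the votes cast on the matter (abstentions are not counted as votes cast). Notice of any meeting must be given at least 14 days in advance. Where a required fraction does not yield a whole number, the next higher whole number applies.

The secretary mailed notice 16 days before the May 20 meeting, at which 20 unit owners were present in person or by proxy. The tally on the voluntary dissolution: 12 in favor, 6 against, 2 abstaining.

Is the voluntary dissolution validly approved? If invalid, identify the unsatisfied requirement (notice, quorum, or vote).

Notice: 16 days given; 14 required. Satisfied.
Quorum: 10% of 173 = 17.30, rounded up to 18; 20 present. Satisfied.
Vote: requires three-fifths of the votes cast (20 − 2 abstaining = 18); 3/5 of 18 = 10.80, rounded up to 11, so 11 needed; 12 in favor. Satisfied.

Valid — all requirements satisfied.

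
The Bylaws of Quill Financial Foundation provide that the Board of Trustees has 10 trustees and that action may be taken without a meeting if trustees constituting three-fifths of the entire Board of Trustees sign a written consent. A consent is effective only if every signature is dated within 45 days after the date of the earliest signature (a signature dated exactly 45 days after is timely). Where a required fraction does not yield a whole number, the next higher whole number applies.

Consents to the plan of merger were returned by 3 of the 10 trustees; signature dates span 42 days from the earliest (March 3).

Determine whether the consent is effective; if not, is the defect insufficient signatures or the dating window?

Not effective — insufficient signatures.

Signatures required: three-fifths of 10 — 3/5 of 10 = 6, so 6 needed; 3 signed. Insufficient.
Dating window: the latest signature is 42 days after the earliest; the limit is 45 days. Within the window.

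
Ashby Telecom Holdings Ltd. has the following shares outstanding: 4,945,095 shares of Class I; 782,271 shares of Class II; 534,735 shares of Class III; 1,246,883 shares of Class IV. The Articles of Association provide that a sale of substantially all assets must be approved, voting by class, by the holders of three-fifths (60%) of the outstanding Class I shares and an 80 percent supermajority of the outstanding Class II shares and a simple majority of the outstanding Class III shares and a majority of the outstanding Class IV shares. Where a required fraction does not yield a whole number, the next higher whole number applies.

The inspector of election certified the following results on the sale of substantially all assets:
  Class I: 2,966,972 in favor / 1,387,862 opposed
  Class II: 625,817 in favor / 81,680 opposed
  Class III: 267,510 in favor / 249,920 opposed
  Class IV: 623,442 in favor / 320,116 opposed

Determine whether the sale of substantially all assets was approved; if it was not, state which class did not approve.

Not approved — the Class I shares did not give the required vote.

Class I: 3/5 of 4945095 = 2967057; 2,967,057 required, 2,966,972 in favor — not approved.
Class II: 4/5 of 782271 = 625816.80, rounded up to 625817; 625,817 required, 625,817 in favor — approved.
Class III: a majority of 534735 is 267368; 267,368 required, 267,510 in favor — approved.
Class IV: a majority of 1246883 is 623442; 623,442 required, 623,442 in favor — approved.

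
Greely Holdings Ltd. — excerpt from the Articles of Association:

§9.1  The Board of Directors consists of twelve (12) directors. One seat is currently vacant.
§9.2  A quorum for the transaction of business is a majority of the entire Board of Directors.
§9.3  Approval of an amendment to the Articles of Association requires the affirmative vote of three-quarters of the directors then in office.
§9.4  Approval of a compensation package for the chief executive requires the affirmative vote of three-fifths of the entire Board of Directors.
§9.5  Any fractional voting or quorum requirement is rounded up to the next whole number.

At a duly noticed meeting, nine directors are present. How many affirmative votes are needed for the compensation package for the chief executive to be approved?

The compensation package for the chief executive requires three-fifths of the entire Board of Directors (12).
3/5 of 12 = 7.20, rounded up to 8.

8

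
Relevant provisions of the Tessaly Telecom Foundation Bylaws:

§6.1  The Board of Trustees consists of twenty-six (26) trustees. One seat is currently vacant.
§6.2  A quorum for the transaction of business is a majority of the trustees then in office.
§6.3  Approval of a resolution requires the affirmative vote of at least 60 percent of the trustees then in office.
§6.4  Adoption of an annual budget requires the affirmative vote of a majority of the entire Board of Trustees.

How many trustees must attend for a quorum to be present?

A majority of 25 is 13.

13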